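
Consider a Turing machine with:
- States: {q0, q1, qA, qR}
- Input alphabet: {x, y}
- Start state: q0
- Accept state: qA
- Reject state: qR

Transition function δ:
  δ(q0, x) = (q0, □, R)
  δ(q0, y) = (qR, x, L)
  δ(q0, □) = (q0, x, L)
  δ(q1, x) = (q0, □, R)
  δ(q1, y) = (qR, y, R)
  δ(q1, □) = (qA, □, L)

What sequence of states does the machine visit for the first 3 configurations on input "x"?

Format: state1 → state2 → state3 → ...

Execution trace:
Initial: [q0]x
Step 1: δ(q0, x) = (q0, □, R) → □[q0]□
Step 2: δ(q0, □) = (q0, x, L) → [q0]□x

State sequence: q0 → q0 → q0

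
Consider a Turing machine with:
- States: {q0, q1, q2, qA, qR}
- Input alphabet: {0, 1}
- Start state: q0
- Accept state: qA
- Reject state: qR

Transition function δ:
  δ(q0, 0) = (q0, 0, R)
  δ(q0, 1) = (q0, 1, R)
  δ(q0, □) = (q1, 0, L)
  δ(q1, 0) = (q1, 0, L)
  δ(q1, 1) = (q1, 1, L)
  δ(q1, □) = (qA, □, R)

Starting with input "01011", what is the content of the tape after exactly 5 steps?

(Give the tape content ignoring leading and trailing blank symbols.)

Execution trace:
Initial: [q0]01011
Step 1: δ(q0, 0) = (q0, 0, R) → 0[q0]1011
Step 2: δ(q0, 1) = (q0, 1, R) → 01[q0]011
Step 3: δ(q0, 0) = (q0, 0, R) → 010[q0]11
Step 4: δ(q0, 1) = (q0, 1, R) → 0101[q0]1
Step 5: δ(q0, 1) = (q0, 1, R) → 01011[q0]□

After 5 steps, the tape (ignoring leading/trailing blanks) is: 01011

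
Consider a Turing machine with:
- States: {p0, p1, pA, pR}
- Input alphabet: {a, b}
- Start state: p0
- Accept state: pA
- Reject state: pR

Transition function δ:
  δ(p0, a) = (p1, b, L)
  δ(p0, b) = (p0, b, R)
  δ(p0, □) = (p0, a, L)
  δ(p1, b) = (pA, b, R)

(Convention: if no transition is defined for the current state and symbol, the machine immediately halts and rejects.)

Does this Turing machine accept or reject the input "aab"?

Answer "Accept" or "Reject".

Execution trace:
Initial: [p0]aab
Step 1: δ(p0, a) = (p1, b, L) → [p1]□bab

No transition is defined for δ(p1, □). By convention the machine halts and rejects.

Answer: Reject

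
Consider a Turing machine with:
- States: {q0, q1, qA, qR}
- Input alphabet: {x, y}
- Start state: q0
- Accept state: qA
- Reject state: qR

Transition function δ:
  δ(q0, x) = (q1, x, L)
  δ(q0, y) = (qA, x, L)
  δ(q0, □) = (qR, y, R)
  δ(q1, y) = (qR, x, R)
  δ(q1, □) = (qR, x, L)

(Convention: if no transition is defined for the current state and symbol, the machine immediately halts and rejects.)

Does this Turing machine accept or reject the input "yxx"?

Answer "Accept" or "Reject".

Execution trace:
Initial: [q0]yxx
Step 1: δ(q0, y) = (qA, x, L) → [qA]□xxx

The machine reaches the accept state qA and halts.

Answer: Accept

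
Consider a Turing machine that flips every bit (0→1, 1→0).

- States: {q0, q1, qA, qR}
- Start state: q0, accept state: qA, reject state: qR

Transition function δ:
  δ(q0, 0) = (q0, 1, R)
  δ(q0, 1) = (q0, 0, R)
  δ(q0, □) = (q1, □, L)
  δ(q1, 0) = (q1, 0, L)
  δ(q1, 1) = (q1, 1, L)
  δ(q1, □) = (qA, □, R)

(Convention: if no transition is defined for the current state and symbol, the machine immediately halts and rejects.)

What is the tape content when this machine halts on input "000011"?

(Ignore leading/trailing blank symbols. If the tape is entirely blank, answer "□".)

Execution trace:
Initial: [q0]000011
Step 1: δ(q0, 0) = (q0, 1, R) → 1[q0]00011
Step 2: δ(q0, 0) = (q0, 1, R) → 11[q0]0011
Step 3: δ(q0, 0) = (q0, 1, R) → 111[q0]011
Step 4: δ(q0, 0) = (q0, 1, R) → 1111[q0]11
Step 5: δ(q0, 1) = (q0, 0, R) → 11110[q0]1
Step 6: δ(q0, 1) = (q0, 0, R) → 111100[q0]□
Step 7: δ(q0, □) = (q1, □, L) → 11110[q1]0□
Step 8: δ(q1, 0) = (q1, 0, L) → 1111[q1]00□
Step 9: δ(q1, 0) = (q1, 0, L) → 111[q1]100□
Step 10: δ(q1, 1) = (q1, 1, L) → 11[q1]1100□
Step 11: δ(q1, 1) = (q1, 1, L) → 1[q1]11100□
Step 12: δ(q1, 1) = (q1, 1, L) → [q1]111100□
Step 13: δ(q1, 1) = (q1, 1, L) → [q1]□111100□
Step 14: δ(q1, □) = (qA, □, R) → □[qA]111100□

The machine reaches the accept state qA and halts.

Final tape (ignoring leading/trailing blanks): 111100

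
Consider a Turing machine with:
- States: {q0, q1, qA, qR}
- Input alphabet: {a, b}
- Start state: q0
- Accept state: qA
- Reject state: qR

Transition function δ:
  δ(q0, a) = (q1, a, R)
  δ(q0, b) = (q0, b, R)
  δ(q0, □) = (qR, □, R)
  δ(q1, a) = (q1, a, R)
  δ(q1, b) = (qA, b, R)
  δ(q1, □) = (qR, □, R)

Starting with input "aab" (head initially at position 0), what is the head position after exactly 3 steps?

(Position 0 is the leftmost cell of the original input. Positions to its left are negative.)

Execution trace (head position shown):
Step 0: [q0]aab  (head at position 0)
Step 1: move right → a[q1]ab  (head at position 1)
Step 2: move right → aa[q1]b  (head at position 2)
Step 3: move right → aab[qA]□  (head at position 3)

After 3 steps, the head is at position 3.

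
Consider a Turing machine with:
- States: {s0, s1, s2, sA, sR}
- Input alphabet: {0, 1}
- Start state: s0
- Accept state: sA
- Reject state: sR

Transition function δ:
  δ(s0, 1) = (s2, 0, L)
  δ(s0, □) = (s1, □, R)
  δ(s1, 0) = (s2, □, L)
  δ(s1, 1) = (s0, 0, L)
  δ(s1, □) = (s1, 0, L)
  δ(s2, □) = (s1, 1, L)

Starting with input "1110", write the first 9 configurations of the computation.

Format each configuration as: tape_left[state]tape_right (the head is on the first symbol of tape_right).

Transitions applied:
Step 1: δ(s0, 1) = (s2, 0, L)
Step 2: δ(s2, □) = (s1, 1, L)
Step 3: δ(s1, □) = (s1, 0, L)
Step 4: δ(s1, □) = (s1, 0, L)
Step 5: δ(s1, □) = (s1, 0, L)
Step 6: δ(s1, □) = (s1, 0, L)
Step 7: δ(s1, □) = (s1, 0, L)
Step 8: δ(s1, □) = (s1, 0, L)

The first 9 configurations are:
[s0]1110 ⊢ [s2]□0110 ⊢ [s1]□10110 ⊢ [s1]□010110 ⊢ [s1]□0010110 ⊢ [s1]□00010110 ⊢ [s1]□000010110 ⊢ [s1]□0000010110 ⊢ [s1]□00000010110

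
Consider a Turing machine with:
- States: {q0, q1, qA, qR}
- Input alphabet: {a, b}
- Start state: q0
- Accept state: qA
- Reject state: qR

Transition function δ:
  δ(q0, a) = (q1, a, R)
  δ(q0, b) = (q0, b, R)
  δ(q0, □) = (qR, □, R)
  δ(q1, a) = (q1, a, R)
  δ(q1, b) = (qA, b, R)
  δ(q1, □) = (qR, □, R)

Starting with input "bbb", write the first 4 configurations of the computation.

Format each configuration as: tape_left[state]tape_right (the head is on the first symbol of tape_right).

Transitions applied:
Step 1: δ(q0, b) = (q0, b, R)
Step 2: δ(q0, b) = (q0, b, R)
Step 3: δ(q0, b) = (q0, b, R)

The first 4 configurations are:
[q0]bbb ⊢ b[q0]bb ⊢ bb[q0]b ⊢ bbb[q0]□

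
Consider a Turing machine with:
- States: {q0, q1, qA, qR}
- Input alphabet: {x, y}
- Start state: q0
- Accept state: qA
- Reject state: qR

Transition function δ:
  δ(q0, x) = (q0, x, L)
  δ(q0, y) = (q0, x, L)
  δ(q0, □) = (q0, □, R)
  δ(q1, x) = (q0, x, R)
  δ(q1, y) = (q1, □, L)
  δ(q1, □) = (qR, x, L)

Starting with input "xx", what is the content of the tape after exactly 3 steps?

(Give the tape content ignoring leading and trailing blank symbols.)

Execution trace:
Initial: [q0]xx
Step 1: δ(q0, x) = (q0, x, L) → [q0]□xx
Step 2: δ(q0, □) = (q0, □, R) → □[q0]xx
Step 3: δ(q0, x) = (q0, x, L) → [q0]□xx

After 3 steps, the tape (ignoring leading/trailing blanks) is: xx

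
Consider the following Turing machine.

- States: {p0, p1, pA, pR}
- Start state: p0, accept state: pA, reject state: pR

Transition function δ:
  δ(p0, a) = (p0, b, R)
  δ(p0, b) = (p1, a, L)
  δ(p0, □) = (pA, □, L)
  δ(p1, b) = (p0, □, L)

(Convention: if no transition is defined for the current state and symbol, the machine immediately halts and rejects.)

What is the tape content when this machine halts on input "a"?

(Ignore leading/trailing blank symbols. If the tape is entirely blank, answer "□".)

Execution trace:
Initial: [p0]a
Step 1: δ(p0, a) = (p0, b, R) → b[p0]□
Step 2: δ(p0, □) = (pA, □, L) → [pA]b□

The machine reaches the accept state pA and halts.

Final tape (ignoring leading/trailing blanks): b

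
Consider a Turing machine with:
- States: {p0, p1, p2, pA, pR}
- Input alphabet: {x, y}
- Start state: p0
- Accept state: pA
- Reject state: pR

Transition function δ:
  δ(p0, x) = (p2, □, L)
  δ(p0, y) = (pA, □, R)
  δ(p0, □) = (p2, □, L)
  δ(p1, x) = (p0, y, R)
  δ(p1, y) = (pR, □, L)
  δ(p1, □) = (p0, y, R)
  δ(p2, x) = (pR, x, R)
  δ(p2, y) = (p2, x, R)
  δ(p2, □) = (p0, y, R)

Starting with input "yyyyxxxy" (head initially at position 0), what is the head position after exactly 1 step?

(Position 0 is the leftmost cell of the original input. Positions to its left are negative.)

Execution trace (head position shown):
Step 0: [p0]yyyyxxxy  (head at position 0)
Step 1: move right → □[pA]yyyxxxy  (head at position 1)

After 1 step, the head is at position 1.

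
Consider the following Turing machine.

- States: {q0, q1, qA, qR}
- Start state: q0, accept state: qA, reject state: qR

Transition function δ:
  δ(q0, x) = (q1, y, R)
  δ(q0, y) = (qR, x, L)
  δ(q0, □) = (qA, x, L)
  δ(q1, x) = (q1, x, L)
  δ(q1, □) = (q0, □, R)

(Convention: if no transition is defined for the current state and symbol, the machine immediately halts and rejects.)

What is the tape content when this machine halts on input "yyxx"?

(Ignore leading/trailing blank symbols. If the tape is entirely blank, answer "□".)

Execution trace:
Initial: [q0]yyxx
Step 1: δ(q0, y) = (qR, x, L) → [qR]□xyxx

The machine reaches the reject state qR and halts.

Final tape (ignoring leading/trailing blanks): xyxx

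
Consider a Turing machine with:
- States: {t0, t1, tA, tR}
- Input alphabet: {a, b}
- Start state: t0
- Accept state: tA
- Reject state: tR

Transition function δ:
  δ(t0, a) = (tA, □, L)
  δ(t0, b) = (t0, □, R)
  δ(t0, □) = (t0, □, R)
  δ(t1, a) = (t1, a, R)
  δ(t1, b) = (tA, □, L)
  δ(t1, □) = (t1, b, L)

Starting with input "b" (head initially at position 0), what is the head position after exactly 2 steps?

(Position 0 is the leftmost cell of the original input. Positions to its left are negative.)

Execution trace (head position shown):
Step 0: [t0]b  (head at position 0)
Step 1: move right → □[t0]□  (head at position 1)
Step 2: move right → □□[t0]□  (head at position 2)

After 2 steps, the head is at position 2.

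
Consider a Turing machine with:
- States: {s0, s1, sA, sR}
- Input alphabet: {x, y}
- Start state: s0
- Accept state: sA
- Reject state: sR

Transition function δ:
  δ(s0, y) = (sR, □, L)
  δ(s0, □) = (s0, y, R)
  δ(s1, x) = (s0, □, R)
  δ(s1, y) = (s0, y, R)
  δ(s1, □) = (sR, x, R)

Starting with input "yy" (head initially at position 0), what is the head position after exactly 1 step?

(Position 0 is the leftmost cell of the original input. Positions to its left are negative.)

Execution trace (head position shown):
Step 0: [s0]yy  (head at position 0)
Step 1: move left → [sR]□□y  (head at position -1)

After 1 step, the head is at position -1.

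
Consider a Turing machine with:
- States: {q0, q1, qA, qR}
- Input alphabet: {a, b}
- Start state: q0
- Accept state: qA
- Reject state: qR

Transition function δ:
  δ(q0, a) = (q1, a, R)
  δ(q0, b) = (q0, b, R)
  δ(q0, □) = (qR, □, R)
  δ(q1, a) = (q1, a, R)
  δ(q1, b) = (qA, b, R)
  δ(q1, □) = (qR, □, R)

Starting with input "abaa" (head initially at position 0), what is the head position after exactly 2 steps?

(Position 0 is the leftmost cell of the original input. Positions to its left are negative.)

Execution trace (head position shown):
Step 0: [q0]abaa  (head at position 0)
Step 1: move right → a[q1]baa  (head at position 1)
Step 2: move right → ab[qA]aa  (head at position 2)

After 2 steps, the head is at position 2.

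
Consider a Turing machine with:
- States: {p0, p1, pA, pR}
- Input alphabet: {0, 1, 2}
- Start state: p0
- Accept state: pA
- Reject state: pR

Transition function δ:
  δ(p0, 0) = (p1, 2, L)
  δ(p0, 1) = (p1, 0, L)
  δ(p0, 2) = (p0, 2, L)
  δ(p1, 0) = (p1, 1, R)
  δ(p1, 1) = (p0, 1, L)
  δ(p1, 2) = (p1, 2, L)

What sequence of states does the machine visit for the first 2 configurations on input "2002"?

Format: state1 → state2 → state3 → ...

Execution trace:
Initial: [p0]2002
Step 1: δ(p0, 2) = (p0, 2, L) → [p0]□2002

No transition is defined for δ(p0, □). By convention the machine halts and rejects.

State sequence: p0 → p0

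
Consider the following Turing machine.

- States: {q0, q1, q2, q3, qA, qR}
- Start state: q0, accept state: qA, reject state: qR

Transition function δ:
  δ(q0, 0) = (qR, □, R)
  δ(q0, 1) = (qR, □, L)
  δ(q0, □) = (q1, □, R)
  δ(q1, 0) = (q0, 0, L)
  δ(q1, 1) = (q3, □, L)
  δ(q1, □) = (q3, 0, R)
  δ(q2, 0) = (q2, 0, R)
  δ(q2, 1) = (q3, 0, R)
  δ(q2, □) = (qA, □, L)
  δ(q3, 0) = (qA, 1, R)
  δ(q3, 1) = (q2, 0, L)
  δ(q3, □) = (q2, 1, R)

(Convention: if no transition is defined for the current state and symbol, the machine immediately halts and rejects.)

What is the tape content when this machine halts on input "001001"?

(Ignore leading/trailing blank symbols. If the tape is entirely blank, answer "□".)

Execution trace:
Initial: [q0]001001
Step 1: δ(q0, 0) = (qR, □, R) → □[qR]01001

The machine reaches the reject state qR and halts.

Final tape (ignoring leading/trailing blanks): 01001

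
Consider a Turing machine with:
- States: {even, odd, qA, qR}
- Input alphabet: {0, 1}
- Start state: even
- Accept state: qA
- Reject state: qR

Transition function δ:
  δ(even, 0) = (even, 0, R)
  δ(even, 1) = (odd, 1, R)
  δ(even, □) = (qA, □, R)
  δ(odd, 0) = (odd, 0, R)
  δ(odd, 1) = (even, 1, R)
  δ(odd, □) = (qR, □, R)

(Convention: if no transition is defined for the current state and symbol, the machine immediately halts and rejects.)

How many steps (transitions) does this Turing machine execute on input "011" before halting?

Execution trace:
Initial: [even]011
Step 1: δ(even, 0) = (even, 0, R) → 0[even]11
Step 2: δ(even, 1) = (odd, 1, R) → 01[odd]1
Step 3: δ(odd, 1) = (even, 1, R) → 011[even]□
Step 4: δ(even, □) = (qA, □, R) → 011□[qA]□

The machine reaches the accept state qA and halts.

The machine executed 4 steps before halting.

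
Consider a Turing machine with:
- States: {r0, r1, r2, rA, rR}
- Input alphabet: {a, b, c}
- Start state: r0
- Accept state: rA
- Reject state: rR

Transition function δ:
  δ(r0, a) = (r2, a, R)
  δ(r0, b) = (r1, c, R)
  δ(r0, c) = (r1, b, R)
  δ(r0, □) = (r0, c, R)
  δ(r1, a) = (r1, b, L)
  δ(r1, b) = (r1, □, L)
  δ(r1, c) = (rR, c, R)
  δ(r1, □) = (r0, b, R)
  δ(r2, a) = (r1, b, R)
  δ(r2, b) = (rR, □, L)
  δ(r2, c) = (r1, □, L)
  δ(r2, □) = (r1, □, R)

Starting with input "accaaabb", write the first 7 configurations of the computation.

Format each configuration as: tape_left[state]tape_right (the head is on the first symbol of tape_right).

Transitions applied:
Step 1: δ(r0, a) = (r2, a, R)
Step 2: δ(r2, c) = (r1, □, L)
Step 3: δ(r1, a) = (r1, b, L)
Step 4: δ(r1, □) = (r0, b, R)
Step 5: δ(r0, b) = (r1, c, R)
Step 6: δ(r1, □) = (r0, b, R)

The first 7 configurations are:
[r0]accaaabb ⊢ a[r2]ccaaabb ⊢ [r1]a□caaabb ⊢ [r1]□b□caaabb ⊢ b[r0]b□caaabb ⊢ bc[r1]□caaabb ⊢ bcb[r0]caaabb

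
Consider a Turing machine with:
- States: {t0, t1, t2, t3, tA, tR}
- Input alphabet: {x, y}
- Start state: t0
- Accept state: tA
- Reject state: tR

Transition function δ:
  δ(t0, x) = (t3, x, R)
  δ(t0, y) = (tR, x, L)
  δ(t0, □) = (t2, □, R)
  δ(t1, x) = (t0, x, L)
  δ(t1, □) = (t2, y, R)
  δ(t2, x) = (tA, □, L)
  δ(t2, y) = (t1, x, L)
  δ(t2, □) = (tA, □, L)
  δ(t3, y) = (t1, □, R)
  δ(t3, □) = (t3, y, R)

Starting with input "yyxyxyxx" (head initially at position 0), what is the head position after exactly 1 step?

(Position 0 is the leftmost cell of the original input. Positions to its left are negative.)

Execution trace (head position shown):
Step 0: [t0]yyxyxyxx  (head at position 0)
Step 1: move left → [tR]□xyxyxyxx  (head at position -1)

After 1 step, the head is at position -1.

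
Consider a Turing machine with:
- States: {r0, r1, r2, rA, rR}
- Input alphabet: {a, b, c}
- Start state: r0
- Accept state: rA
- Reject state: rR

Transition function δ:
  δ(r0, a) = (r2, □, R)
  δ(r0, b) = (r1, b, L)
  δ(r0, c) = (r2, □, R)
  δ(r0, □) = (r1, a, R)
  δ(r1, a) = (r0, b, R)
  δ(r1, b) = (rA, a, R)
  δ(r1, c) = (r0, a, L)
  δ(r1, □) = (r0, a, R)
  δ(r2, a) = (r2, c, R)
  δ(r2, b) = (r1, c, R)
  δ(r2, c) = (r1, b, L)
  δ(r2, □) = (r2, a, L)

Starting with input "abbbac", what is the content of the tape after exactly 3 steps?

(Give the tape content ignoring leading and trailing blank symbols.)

Execution trace:
Initial: [r0]abbbac
Step 1: δ(r0, a) = (r2, □, R) → □[r2]bbbac
Step 2: δ(r2, b) = (r1, c, R) → □c[r1]bbac
Step 3: δ(r1, b) = (rA, a, R) → □ca[rA]bac

The machine reaches the accept state rA and halts.

After 3 steps, the tape (ignoring leading/trailing blanks) is: cabac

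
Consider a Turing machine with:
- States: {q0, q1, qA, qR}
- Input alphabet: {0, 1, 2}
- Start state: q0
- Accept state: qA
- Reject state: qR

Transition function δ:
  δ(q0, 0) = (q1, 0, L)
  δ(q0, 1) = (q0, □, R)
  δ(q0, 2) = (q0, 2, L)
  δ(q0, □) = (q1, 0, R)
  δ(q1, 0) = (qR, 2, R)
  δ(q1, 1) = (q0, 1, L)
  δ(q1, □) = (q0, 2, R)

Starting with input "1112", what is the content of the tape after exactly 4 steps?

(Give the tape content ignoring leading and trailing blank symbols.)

Execution trace:
Initial: [q0]1112
Step 1: δ(q0, 1) = (q0, □, R) → □[q0]112
Step 2: δ(q0, 1) = (q0, □, R) → □□[q0]12
Step 3: δ(q0, 1) = (q0, □, R) → □□□[q0]2
Step 4: δ(q0, 2) = (q0, 2, L) → □□[q0]□2

After 4 steps, the tape (ignoring leading/trailing blanks) is: 2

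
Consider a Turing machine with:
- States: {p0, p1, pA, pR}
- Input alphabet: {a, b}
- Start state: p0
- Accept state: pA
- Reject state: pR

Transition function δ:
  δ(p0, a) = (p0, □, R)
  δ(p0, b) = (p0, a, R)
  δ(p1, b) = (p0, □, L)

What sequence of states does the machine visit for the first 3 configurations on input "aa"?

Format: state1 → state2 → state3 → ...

Execution trace:
Initial: [p0]aa
Step 1: δ(p0, a) = (p0, □, R) → □[p0]a
Step 2: δ(p0, a) = (p0, □, R) → □□[p0]□

No transition is defined for δ(p0, □). By convention the machine halts and rejects.

State sequence: p0 → p0 → p0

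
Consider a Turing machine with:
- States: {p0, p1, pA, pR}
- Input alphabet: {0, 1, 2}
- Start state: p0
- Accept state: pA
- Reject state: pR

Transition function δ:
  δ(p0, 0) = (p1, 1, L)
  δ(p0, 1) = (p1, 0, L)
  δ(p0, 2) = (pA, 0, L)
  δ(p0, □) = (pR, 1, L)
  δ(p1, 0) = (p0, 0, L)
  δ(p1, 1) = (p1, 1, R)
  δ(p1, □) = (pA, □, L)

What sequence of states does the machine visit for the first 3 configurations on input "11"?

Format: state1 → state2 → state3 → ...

Execution trace:
Initial: [p0]11
Step 1: δ(p0, 1) = (p1, 0, L) → [p1]□01
Step 2: δ(p1, □) = (pA, □, L) → [pA]□□01

The machine reaches the accept state pA and halts.

State sequence: p0 → p1 → pA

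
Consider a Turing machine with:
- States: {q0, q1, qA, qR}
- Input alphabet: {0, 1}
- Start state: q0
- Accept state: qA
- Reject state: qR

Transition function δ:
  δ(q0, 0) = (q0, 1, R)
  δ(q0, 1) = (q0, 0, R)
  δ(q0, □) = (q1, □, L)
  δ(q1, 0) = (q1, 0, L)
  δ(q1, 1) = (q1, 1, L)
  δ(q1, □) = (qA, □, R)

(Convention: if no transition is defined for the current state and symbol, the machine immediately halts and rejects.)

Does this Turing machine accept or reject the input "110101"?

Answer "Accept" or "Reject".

Execution trace:
Initial: [q0]110101
Step 1: δ(q0, 1) = (q0, 0, R) → 0[q0]10101
Step 2: δ(q0, 1) = (q0, 0, R) → 00[q0]0101
Step 3: δ(q0, 0) = (q0, 1, R) → 001[q0]101
Step 4: δ(q0, 1) = (q0, 0, R) → 0010[q0]01
Step 5: δ(q0, 0) = (q0, 1, R) → 00101[q0]1
Step 6: δ(q0, 1) = (q0, 0, R) → 001010[q0]□
Step 7: δ(q0, □) = (q1, □, L) → 00101[q1]0□
Step 8: δ(q1, 0) = (q1, 0, L) → 0010[q1]10□
Step 9: δ(q1, 1) = (q1, 1, L) → 001[q1]010□
Step 10: δ(q1, 0) = (q1, 0, L) → 00[q1]1010□
Step 11: δ(q1, 1) = (q1, 1, L) → 0[q1]01010□
Step 12: δ(q1, 0) = (q1, 0, L) → [q1]001010□
Step 13: δ(q1, 0) = (q1, 0, L) → [q1]□001010□
Step 14: δ(q1, □) = (qA, □, R) → □[qA]001010□

The machine reaches the accept state qA and halts.

Answer: Accept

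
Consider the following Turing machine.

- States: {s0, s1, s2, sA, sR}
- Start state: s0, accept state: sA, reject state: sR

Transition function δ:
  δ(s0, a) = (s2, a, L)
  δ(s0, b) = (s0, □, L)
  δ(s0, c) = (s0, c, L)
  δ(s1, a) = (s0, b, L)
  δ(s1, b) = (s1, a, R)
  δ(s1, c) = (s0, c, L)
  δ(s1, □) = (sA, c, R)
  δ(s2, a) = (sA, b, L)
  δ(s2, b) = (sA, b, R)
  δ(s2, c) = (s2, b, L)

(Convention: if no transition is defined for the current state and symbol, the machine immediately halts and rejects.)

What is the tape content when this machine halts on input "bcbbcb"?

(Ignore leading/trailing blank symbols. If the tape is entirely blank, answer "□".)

Execution trace:
Initial: [s0]bcbbcb
Step 1: δ(s0, b) = (s0, □, L) → [s0]□□cbbcb

No transition is defined for δ(s0, □). By convention the machine halts and rejects.

Final tape (ignoring leading/trailing blanks): cbbcb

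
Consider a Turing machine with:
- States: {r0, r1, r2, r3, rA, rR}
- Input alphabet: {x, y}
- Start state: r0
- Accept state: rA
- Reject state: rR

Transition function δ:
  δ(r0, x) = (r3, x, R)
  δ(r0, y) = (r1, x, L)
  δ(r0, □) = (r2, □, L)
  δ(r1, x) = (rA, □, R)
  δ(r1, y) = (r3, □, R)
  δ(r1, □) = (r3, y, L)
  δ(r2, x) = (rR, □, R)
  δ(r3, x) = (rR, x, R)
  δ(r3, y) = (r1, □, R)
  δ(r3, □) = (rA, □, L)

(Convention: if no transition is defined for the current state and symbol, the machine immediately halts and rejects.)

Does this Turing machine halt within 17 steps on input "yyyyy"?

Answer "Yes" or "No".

Execution trace:
Initial: [r0]yyyyy
Step 1: δ(r0, y) = (r1, x, L) → [r1]□xyyyy
Step 2: δ(r1, □) = (r3, y, L) → [r3]□yxyyyy
Step 3: δ(r3, □) = (rA, □, L) → [rA]□□yxyyyy

The machine reaches the accept state rA and halts.
The machine halted after 3 steps (within the 17-step bound).

Answer: Yes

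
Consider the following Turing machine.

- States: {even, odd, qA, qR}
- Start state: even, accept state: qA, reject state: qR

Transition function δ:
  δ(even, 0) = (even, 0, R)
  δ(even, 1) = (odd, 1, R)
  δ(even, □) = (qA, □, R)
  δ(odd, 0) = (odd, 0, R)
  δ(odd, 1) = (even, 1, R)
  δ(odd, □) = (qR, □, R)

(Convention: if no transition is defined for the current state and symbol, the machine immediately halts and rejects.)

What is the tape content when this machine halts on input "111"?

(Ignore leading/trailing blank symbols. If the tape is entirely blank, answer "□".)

Execution trace:
Initial: [even]111
Step 1: δ(even, 1) = (odd, 1, R) → 1[odd]11
Step 2: δ(odd, 1) = (even, 1, R) → 11[even]1
Step 3: δ(even, 1) = (odd, 1, R) → 111[odd]□
Step 4: δ(odd, □) = (qR, □, R) → 111□[qR]□

The machine reaches the reject state qR and halts.

Final tape (ignoring leading/trailing blanks): 111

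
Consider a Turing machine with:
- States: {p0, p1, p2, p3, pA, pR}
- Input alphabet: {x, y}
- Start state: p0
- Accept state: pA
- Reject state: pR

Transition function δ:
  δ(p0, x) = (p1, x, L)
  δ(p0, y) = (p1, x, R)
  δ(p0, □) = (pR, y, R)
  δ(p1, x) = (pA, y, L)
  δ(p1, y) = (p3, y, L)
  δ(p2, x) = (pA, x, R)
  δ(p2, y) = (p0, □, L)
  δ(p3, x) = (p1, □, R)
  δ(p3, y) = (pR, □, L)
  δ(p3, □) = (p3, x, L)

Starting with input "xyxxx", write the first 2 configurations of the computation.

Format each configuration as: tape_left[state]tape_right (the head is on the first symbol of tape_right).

Transitions applied:
Step 1: δ(p0, x) = (p1, x, L)

The first 2 configurations are:
[p0]xyxxx ⊢ [p1]□xyxxx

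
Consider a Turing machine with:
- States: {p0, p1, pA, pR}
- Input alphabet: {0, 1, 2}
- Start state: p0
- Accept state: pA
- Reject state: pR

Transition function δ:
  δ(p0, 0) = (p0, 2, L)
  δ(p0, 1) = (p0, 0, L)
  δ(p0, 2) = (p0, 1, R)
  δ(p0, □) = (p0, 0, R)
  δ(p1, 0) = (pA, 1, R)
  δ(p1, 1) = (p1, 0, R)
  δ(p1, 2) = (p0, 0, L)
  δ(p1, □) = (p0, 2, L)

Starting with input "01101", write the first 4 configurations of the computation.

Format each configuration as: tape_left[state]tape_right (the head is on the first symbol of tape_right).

Transitions applied:
Step 1: δ(p0, 0) = (p0, 2, L)
Step 2: δ(p0, □) = (p0, 0, R)
Step 3: δ(p0, 2) = (p0, 1, R)

The first 4 configurations are:
[p0]01101 ⊢ [p0]□21101 ⊢ 0[p0]21101 ⊢ 01[p0]1101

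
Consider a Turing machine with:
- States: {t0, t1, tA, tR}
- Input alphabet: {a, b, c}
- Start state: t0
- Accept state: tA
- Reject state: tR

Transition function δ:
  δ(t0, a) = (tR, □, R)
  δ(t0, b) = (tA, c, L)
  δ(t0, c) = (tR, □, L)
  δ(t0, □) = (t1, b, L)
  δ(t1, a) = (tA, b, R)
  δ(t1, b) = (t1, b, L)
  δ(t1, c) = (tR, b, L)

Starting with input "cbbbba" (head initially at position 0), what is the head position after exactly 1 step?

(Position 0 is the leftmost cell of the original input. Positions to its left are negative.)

Execution trace (head position shown):
Step 0: [t0]cbbbba  (head at position 0)
Step 1: move left → [tR]□□bbbba  (head at position -1)

After 1 step, the head is at position -1.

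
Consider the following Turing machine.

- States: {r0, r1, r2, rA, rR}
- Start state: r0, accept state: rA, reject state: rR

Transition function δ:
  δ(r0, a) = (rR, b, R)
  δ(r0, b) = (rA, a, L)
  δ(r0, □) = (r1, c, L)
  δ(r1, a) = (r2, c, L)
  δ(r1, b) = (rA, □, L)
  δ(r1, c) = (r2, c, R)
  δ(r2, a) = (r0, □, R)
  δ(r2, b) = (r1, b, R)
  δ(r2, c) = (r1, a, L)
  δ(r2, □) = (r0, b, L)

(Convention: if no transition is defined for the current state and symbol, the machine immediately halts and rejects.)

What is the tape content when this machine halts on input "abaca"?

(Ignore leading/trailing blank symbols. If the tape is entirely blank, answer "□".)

Execution trace:
Initial: [r0]abaca
Step 1: δ(r0, a) = (rR, b, R) → b[rR]baca

The machine reaches the reject state rR and halts.

Final tape (ignoring leading/trailing blanks): bbaca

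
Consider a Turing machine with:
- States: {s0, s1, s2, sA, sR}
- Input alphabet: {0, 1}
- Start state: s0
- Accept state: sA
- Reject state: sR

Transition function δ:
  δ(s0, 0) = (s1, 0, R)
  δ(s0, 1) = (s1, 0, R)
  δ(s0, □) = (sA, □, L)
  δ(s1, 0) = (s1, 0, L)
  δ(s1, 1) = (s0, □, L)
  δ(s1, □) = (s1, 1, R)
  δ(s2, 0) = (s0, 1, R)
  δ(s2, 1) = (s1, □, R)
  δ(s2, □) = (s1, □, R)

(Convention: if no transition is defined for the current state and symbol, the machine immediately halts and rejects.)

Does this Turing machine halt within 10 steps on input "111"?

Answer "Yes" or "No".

Execution trace:
Initial: [s0]111
Step 1: δ(s0, 1) = (s1, 0, R) → 0[s1]11
Step 2: δ(s1, 1) = (s0, □, L) → [s0]0□1
Step 3: δ(s0, 0) = (s1, 0, R) → 0[s1]□1
Step 4: δ(s1, □) = (s1, 1, R) → 01[s1]1
Step 5: δ(s1, 1) = (s0, □, L) → 0[s0]1□
Step 6: δ(s0, 1) = (s1, 0, R) → 00[s1]□
Step 7: δ(s1, □) = (s1, 1, R) → 001[s1]□
Step 8: δ(s1, □) = (s1, 1, R) → 0011[s1]□
Step 9: δ(s1, □) = (s1, 1, R) → 00111[s1]□
Step 10: δ(s1, □) = (s1, 1, R) → 001111[s1]□

The machine has not reached a halting state after 10 steps.
The machine did not halt within the 10-step bound.

Answer: No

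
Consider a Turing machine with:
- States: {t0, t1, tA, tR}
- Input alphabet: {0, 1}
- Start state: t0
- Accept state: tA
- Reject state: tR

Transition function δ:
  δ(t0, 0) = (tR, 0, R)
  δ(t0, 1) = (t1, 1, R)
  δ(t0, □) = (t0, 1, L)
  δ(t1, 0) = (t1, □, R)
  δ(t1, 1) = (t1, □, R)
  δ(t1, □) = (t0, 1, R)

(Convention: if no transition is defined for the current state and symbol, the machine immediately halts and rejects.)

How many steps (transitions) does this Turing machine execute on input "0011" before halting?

Execution trace:
Initial: [t0]0011
Step 1: δ(t0, 0) = (tR, 0, R) → 0[tR]011

The machine reaches the reject state tR and halts.

The machine executed 1 step before halting.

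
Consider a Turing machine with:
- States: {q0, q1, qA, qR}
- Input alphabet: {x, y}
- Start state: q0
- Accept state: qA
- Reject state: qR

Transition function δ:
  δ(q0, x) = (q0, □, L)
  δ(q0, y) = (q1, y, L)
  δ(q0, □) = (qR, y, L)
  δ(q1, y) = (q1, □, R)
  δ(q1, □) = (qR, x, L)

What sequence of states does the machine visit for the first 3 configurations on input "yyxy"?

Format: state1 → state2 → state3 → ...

Execution trace:
Initial: [q0]yyxy
Step 1: δ(q0, y) = (q1, y, L) → [q1]□yyxy
Step 2: δ(q1, □) = (qR, x, L) → [qR]□xyyxy

The machine reaches the reject state qR and halts.

State sequence: q0 → q1 → qR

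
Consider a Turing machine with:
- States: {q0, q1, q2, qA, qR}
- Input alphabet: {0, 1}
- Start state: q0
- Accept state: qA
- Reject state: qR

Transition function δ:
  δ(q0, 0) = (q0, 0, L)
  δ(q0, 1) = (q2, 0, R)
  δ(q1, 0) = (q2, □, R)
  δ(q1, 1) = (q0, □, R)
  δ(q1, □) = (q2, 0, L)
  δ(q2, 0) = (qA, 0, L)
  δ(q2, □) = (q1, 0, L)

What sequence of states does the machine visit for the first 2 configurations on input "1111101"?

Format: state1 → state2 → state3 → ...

Execution trace:
Initial: [q0]1111101
Step 1: δ(q0, 1) = (q2, 0, R) → 0[q2]111101

No transition is defined for δ(q2, 1). By convention the machine halts and rejects.

State sequence: q0 → q2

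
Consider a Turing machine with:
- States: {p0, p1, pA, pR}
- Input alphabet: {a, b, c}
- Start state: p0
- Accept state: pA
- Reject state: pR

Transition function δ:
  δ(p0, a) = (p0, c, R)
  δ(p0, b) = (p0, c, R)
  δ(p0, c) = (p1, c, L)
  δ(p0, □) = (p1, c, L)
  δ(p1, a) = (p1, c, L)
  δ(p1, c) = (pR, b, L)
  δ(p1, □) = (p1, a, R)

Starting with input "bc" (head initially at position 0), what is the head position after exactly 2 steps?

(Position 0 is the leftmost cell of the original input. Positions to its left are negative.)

Execution trace (head position shown):
Step 0: [p0]bc  (head at position 0)
Step 1: move right → c[p0]c  (head at position 1)
Step 2: move left → [p1]cc  (head at position 0)

After 2 steps, the head is at position 0.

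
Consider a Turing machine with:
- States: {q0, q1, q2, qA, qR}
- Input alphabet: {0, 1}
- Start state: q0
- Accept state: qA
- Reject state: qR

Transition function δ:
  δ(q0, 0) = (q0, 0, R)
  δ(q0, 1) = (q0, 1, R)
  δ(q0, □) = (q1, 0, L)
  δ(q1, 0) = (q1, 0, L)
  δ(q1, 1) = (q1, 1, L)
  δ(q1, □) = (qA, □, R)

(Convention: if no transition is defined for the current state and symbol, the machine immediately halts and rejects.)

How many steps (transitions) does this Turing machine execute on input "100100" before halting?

Execution trace:
Initial: [q0]100100
Step 1: δ(q0, 1) = (q0, 1, R) → 1[q0]00100
Step 2: δ(q0, 0) = (q0, 0, R) → 10[q0]0100
Step 3: δ(q0, 0) = (q0, 0, R) → 100[q0]100
Step 4: δ(q0, 1) = (q0, 1, R) → 1001[q0]00
Step 5: δ(q0, 0) = (q0, 0, R) → 10010[q0]0
Step 6: δ(q0, 0) = (q0, 0, R) → 100100[q0]□
Step 7: δ(q0, □) = (q1, 0, L) → 10010[q1]00
Step 8: δ(q1, 0) = (q1, 0, L) → 1001[q1]000
Step 9: δ(q1, 0) = (q1, 0, L) → 100[q1]1000
Step 10: δ(q1, 1) = (q1, 1, L) → 10[q1]01000
Step 11: δ(q1, 0) = (q1, 0, L) → 1[q1]001000
Step 12: δ(q1, 0) = (q1, 0, L) → [q1]1001000
Step 13: δ(q1, 1) = (q1, 1, L) → [q1]□1001000
Step 14: δ(q1, □) = (qA, □, R) → □[qA]1001000

The machine reaches the accept state qA and halts.

The machine executed 14 steps before halting.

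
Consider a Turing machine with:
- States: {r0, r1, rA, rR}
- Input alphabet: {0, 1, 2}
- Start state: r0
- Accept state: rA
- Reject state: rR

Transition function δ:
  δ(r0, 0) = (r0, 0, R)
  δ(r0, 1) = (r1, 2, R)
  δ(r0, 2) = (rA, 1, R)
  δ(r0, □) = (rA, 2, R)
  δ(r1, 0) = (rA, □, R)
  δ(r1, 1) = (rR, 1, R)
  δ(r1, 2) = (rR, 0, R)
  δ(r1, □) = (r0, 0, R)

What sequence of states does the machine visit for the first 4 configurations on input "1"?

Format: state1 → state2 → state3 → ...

Execution trace:
Initial: [r0]1
Step 1: δ(r0, 1) = (r1, 2, R) → 2[r1]□
Step 2: δ(r1, □) = (r0, 0, R) → 20[r0]□
Step 3: δ(r0, □) = (rA, 2, R) → 202[rA]□

The machine reaches the accept state rA and halts.

State sequence: r0 → r1 → r0 → rA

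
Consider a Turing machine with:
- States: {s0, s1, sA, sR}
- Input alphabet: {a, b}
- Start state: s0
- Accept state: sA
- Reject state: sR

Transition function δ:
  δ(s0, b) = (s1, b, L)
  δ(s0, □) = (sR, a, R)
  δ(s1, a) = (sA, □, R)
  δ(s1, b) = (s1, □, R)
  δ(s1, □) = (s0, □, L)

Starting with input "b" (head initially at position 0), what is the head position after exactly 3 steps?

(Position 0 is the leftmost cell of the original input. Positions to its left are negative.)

Execution trace (head position shown):
Step 0: [s0]b  (head at position 0)
Step 1: move left → [s1]□b  (head at position -1)
Step 2: move left → [s0]□□b  (head at position -2)
Step 3: move right → a[sR]□b  (head at position -1)

After 3 steps, the head is at position -1.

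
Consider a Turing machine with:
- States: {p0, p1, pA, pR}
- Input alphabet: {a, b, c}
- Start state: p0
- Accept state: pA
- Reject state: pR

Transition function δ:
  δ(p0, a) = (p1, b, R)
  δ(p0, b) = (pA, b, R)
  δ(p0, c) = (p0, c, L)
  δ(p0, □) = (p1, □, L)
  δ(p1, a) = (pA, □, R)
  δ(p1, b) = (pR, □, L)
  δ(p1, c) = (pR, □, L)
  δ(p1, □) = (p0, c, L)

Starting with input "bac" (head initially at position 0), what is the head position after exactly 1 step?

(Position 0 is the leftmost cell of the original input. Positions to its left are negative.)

Execution trace (head position shown):
Step 0: [p0]bac  (head at position 0)
Step 1: move right → b[pA]ac  (head at position 1)

After 1 step, the head is at position 1.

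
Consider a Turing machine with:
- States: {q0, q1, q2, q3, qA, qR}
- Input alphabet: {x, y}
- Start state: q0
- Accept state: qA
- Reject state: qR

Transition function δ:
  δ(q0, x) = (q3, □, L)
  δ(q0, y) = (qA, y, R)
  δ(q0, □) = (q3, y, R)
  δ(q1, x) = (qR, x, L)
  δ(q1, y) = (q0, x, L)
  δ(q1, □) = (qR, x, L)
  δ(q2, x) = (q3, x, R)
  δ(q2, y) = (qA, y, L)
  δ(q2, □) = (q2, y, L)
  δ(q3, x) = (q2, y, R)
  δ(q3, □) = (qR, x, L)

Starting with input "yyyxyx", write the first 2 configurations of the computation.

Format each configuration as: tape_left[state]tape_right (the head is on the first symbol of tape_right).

Transitions applied:
Step 1: δ(q0, y) = (qA, y, R)

The first 2 configurations are:
[q0]yyyxyx ⊢ y[qA]yyxyx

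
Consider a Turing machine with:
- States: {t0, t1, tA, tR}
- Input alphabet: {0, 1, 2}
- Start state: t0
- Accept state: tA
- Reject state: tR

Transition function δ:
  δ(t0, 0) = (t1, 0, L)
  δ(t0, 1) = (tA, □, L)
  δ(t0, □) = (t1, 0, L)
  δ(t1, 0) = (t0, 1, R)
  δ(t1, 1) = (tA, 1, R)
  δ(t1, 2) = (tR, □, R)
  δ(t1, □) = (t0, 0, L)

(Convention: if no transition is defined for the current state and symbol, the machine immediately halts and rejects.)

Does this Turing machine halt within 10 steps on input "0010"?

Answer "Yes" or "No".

Execution trace:
Initial: [t0]0010
Step 1: δ(t0, 0) = (t1, 0, L) → [t1]□0010
Step 2: δ(t1, □) = (t0, 0, L) → [t0]□00010
Step 3: δ(t0, □) = (t1, 0, L) → [t1]□000010
Step 4: δ(t1, □) = (t0, 0, L) → [t0]□0000010
Step 5: δ(t0, □) = (t1, 0, L) → [t1]□00000010
Step 6: δ(t1, □) = (t0, 0, L) → [t0]□000000010
Step 7: δ(t0, □) = (t1, 0, L) → [t1]□0000000010
Step 8: δ(t1, □) = (t0, 0, L) → [t0]□00000000010
Step 9: δ(t0, □) = (t1, 0, L) → [t1]□000000000010
Step 10: δ(t1, □) = (t0, 0, L) → [t0]□0000000000010

The machine has not reached a halting state after 10 steps.
The machine did not halt within the 10-step bound.

Answer: No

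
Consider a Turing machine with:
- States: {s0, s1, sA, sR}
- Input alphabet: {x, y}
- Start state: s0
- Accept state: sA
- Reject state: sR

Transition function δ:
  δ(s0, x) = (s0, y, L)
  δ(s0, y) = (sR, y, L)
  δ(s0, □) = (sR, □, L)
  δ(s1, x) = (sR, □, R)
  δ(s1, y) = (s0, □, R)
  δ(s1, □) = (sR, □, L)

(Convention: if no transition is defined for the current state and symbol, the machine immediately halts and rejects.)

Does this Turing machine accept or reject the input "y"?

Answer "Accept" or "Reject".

Execution trace:
Initial: [s0]y
Step 1: δ(s0, y) = (sR, y, L) → [sR]□y

The machine reaches the reject state sR and halts.

Answer: Reject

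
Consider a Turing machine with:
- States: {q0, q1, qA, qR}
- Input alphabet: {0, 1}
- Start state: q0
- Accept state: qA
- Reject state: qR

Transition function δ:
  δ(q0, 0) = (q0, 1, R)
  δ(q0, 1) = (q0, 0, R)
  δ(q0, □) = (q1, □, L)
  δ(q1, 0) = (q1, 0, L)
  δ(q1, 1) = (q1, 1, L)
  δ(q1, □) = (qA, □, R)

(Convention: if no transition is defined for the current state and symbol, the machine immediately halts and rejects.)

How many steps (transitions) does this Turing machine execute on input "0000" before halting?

Execution trace:
Initial: [q0]0000
Step 1: δ(q0, 0) = (q0, 1, R) → 1[q0]000
Step 2: δ(q0, 0) = (q0, 1, R) → 11[q0]00
Step 3: δ(q0, 0) = (q0, 1, R) → 111[q0]0
Step 4: δ(q0, 0) = (q0, 1, R) → 1111[q0]□
Step 5: δ(q0, □) = (q1, □, L) → 111[q1]1□
Step 6: δ(q1, 1) = (q1, 1, L) → 11[q1]11□
Step 7: δ(q1, 1) = (q1, 1, L) → 1[q1]111□
Step 8: δ(q1, 1) = (q1, 1, L) → [q1]1111□
Step 9: δ(q1, 1) = (q1, 1, L) → [q1]□1111□
Step 10: δ(q1, □) = (qA, □, R) → □[qA]1111□

The machine reaches the accept state qA and halts.

The machine executed 10 steps before halting.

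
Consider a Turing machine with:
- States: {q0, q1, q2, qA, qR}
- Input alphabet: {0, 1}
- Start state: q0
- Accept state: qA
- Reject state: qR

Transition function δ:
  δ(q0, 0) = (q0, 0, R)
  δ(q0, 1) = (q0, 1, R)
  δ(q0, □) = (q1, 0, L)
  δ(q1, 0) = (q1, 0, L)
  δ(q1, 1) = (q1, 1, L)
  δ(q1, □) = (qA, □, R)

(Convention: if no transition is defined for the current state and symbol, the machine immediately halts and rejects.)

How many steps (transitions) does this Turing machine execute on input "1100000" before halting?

Execution trace:
Initial: [q0]1100000
Step 1: δ(q0, 1) = (q0, 1, R) → 1[q0]100000
Step 2: δ(q0, 1) = (q0, 1, R) → 11[q0]00000
Step 3: δ(q0, 0) = (q0, 0, R) → 110[q0]0000
Step 4: δ(q0, 0) = (q0, 0, R) → 1100[q0]000
Step 5: δ(q0, 0) = (q0, 0, R) → 11000[q0]00
Step 6: δ(q0, 0) = (q0, 0, R) → 110000[q0]0
Step 7: δ(q0, 0) = (q0, 0, R) → 1100000[q0]□
Step 8: δ(q0, □) = (q1, 0, L) → 110000[q1]00
Step 9: δ(q1, 0) = (q1, 0, L) → 11000[q1]000
Step 10: δ(q1, 0) = (q1, 0, L) → 1100[q1]0000
Step 11: δ(q1, 0) = (q1, 0, L) → 110[q1]00000
Step 12: δ(q1, 0) = (q1, 0, L) → 11[q1]000000
Step 13: δ(q1, 0) = (q1, 0, L) → 1[q1]1000000
Step 14: δ(q1, 1) = (q1, 1, L) → [q1]11000000
Step 15: δ(q1, 1) = (q1, 1, L) → [q1]□11000000
Step 16: δ(q1, □) = (qA, □, R) → □[qA]11000000

The machine reaches the accept state qA and halts.

The machine executed 16 steps before halting.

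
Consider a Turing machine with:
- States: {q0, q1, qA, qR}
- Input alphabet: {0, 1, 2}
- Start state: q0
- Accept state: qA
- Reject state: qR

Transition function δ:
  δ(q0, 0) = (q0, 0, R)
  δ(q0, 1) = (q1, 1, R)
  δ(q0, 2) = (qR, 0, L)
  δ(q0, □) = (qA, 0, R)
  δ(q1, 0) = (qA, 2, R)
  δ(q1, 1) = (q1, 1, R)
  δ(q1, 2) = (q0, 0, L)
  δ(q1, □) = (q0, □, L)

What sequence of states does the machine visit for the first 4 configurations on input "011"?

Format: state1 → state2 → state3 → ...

Execution trace:
Initial: [q0]011
Step 1: δ(q0, 0) = (q0, 0, R) → 0[q0]11
Step 2: δ(q0, 1) = (q1, 1, R) → 01[q1]1
Step 3: δ(q1, 1) = (q1, 1, R) → 011[q1]□

State sequence: q0 → q0 → q1 → q1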